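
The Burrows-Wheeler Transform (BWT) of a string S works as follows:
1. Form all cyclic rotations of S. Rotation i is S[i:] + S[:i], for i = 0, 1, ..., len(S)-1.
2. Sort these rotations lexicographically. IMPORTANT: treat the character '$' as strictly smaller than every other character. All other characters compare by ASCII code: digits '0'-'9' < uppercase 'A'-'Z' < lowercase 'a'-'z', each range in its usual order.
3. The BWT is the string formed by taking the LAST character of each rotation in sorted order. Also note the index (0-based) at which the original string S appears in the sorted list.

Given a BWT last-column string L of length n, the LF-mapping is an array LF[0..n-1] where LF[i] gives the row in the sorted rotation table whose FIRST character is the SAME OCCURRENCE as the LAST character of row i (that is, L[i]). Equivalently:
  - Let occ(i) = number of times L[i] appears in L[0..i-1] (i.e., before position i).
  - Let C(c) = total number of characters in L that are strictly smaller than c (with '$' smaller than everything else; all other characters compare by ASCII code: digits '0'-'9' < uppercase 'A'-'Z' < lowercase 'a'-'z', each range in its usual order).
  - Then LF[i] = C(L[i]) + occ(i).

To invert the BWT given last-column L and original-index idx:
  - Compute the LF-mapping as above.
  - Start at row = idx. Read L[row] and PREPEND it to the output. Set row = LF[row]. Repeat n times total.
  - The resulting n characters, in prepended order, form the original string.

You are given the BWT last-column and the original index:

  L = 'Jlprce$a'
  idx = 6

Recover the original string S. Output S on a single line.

Answer: parcelJ$

Derivation:
LF mapping: 1 5 6 7 3 4 0 2
Walk LF starting at row 6, prepending L[row]:
  step 1: row=6, L[6]='$', prepend. Next row=LF[6]=0
  step 2: row=0, L[0]='J', prepend. Next row=LF[0]=1
  step 3: row=1, L[1]='l', prepend. Next row=LF[1]=5
  step 4: row=5, L[5]='e', prepend. Next row=LF[5]=4
  step 5: row=4, L[4]='c', prepend. Next row=LF[4]=3
  step 6: row=3, L[3]='r', prepend. Next row=LF[3]=7
  step 7: row=7, L[7]='a', prepend. Next row=LF[7]=2
  step 8: row=2, L[2]='p', prepend. Next row=LF[2]=6
Reversed output: parcelJ$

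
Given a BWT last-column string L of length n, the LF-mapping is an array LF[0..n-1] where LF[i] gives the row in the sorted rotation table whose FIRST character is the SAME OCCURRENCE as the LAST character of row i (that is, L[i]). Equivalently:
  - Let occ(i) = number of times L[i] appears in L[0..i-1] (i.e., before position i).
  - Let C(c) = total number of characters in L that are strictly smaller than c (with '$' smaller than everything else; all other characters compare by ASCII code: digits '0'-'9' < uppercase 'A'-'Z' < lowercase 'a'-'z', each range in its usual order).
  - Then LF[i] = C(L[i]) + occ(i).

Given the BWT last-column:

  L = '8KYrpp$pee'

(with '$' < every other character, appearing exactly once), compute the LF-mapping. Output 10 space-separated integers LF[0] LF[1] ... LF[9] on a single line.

Char counts: '$':1, '8':1, 'K':1, 'Y':1, 'e':2, 'p':3, 'r':1
C (first-col start): C('$')=0, C('8')=1, C('K')=2, C('Y')=3, C('e')=4, C('p')=6, C('r')=9
L[0]='8': occ=0, LF[0]=C('8')+0=1+0=1
L[1]='K': occ=0, LF[1]=C('K')+0=2+0=2
L[2]='Y': occ=0, LF[2]=C('Y')+0=3+0=3
L[3]='r': occ=0, LF[3]=C('r')+0=9+0=9
L[4]='p': occ=0, LF[4]=C('p')+0=6+0=6
L[5]='p': occ=1, LF[5]=C('p')+1=6+1=7
L[6]='$': occ=0, LF[6]=C('$')+0=0+0=0
L[7]='p': occ=2, LF[7]=C('p')+2=6+2=8
L[8]='e': occ=0, LF[8]=C('e')+0=4+0=4
L[9]='e': occ=1, LF[9]=C('e')+1=4+1=5

Answer: 1 2 3 9 6 7 0 8 4 5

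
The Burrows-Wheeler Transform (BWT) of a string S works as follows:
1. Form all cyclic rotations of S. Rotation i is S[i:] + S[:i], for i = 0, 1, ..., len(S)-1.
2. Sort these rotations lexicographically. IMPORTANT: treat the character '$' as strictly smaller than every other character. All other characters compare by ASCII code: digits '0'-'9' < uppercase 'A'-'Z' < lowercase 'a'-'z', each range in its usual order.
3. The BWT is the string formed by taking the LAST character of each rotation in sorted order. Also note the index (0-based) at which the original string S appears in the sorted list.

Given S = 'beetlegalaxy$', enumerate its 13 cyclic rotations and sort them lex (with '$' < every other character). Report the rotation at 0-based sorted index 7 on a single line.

Answer: galaxy$beetle

Derivation:
All 13 rotations (rotation i = S[i:]+S[:i]):
  rot[0] = beetlegalaxy$
  rot[1] = eetlegalaxy$b
  rot[2] = etlegalaxy$be
  rot[3] = tlegalaxy$bee
  rot[4] = legalaxy$beet
  rot[5] = egalaxy$beetl
  rot[6] = galaxy$beetle
  rot[7] = alaxy$beetleg
  rot[8] = laxy$beetlega
  rot[9] = axy$beetlegal
  rot[10] = xy$beetlegala
  rot[11] = y$beetlegalax
  rot[12] = $beetlegalaxy
Sorted (with $ < everything):
  sorted[0] = $beetlegalaxy
  sorted[1] = alaxy$beetleg
  sorted[2] = axy$beetlegal
  sorted[3] = beetlegalaxy$
  sorted[4] = eetlegalaxy$b
  sorted[5] = egalaxy$beetl
  sorted[6] = etlegalaxy$be
  sorted[7] = galaxy$beetle
  sorted[8] = laxy$beetlega
  sorted[9] = legalaxy$beet
  sorted[10] = tlegalaxy$bee
  sorted[11] = xy$beetlegala
  sorted[12] = y$beetlegalax
sorted[7] = galaxy$beetle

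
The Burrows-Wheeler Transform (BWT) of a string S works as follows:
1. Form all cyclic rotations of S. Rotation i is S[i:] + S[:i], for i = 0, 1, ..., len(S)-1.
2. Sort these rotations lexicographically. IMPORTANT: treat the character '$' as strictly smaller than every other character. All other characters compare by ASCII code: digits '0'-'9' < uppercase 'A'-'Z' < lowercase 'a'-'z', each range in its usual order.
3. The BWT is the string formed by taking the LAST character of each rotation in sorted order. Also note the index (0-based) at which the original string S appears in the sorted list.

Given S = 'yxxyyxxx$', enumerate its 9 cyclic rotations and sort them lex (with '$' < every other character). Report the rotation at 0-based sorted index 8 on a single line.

All 9 rotations (rotation i = S[i:]+S[:i]):
  rot[0] = yxxyyxxx$
  rot[1] = xxyyxxx$y
  rot[2] = xyyxxx$yx
  rot[3] = yyxxx$yxx
  rot[4] = yxxx$yxxy
  rot[5] = xxx$yxxyy
  rot[6] = xx$yxxyyx
  rot[7] = x$yxxyyxx
  rot[8] = $yxxyyxxx
Sorted (with $ < everything):
  sorted[0] = $yxxyyxxx
  sorted[1] = x$yxxyyxx
  sorted[2] = xx$yxxyyx
  sorted[3] = xxx$yxxyy
  sorted[4] = xxyyxxx$y
  sorted[5] = xyyxxx$yx
  sorted[6] = yxxx$yxxy
  sorted[7] = yxxyyxxx$
  sorted[8] = yyxxx$yxx
sorted[8] = yyxxx$yxx

Answer: yyxxx$yxx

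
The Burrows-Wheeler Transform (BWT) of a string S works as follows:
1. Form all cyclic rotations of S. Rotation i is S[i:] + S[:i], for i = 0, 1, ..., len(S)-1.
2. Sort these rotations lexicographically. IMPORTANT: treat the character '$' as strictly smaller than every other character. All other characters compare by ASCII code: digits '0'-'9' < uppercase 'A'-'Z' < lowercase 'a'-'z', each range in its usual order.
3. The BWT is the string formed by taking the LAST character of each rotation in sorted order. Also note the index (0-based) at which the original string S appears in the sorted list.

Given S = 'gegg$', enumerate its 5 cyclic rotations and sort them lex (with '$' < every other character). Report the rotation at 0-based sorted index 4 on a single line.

Answer: gg$ge

Derivation:
All 5 rotations (rotation i = S[i:]+S[:i]):
  rot[0] = gegg$
  rot[1] = egg$g
  rot[2] = gg$ge
  rot[3] = g$geg
  rot[4] = $gegg
Sorted (with $ < everything):
  sorted[0] = $gegg
  sorted[1] = egg$g
  sorted[2] = g$geg
  sorted[3] = gegg$
  sorted[4] = gg$ge
sorted[4] = gg$ge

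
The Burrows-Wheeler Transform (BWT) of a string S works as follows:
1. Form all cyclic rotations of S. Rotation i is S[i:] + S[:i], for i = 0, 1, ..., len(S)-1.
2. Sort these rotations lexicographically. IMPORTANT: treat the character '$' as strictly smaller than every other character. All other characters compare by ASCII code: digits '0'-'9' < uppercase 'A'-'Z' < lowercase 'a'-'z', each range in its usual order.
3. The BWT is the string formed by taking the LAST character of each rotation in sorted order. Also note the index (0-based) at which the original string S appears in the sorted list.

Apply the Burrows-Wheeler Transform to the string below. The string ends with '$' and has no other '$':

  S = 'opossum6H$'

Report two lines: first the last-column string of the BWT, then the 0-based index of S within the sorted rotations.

Answer: Hm6u$pooss
4

Derivation:
All 10 rotations (rotation i = S[i:]+S[:i]):
  rot[0] = opossum6H$
  rot[1] = possum6H$o
  rot[2] = ossum6H$op
  rot[3] = ssum6H$opo
  rot[4] = sum6H$opos
  rot[5] = um6H$oposs
  rot[6] = m6H$opossu
  rot[7] = 6H$opossum
  rot[8] = H$opossum6
  rot[9] = $opossum6H
Sorted (with $ < everything):
  sorted[0] = $opossum6H  (last char: 'H')
  sorted[1] = 6H$opossum  (last char: 'm')
  sorted[2] = H$opossum6  (last char: '6')
  sorted[3] = m6H$opossu  (last char: 'u')
  sorted[4] = opossum6H$  (last char: '$')
  sorted[5] = ossum6H$op  (last char: 'p')
  sorted[6] = possum6H$o  (last char: 'o')
  sorted[7] = ssum6H$opo  (last char: 'o')
  sorted[8] = sum6H$opos  (last char: 's')
  sorted[9] = um6H$oposs  (last char: 's')
Last column: Hm6u$pooss
Original string S is at sorted index 4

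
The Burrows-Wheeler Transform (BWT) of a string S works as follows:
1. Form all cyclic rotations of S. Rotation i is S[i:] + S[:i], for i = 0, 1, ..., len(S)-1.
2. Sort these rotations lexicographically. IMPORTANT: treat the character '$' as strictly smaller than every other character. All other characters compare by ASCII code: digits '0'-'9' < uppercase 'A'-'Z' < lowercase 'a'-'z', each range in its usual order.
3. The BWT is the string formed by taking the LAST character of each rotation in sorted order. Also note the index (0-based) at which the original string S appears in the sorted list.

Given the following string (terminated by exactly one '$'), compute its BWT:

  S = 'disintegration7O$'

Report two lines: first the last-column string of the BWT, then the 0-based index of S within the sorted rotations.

All 17 rotations (rotation i = S[i:]+S[:i]):
  rot[0] = disintegration7O$
  rot[1] = isintegration7O$d
  rot[2] = sintegration7O$di
  rot[3] = integration7O$dis
  rot[4] = ntegration7O$disi
  rot[5] = tegration7O$disin
  rot[6] = egration7O$disint
  rot[7] = gration7O$disinte
  rot[8] = ration7O$disinteg
  rot[9] = ation7O$disintegr
  rot[10] = tion7O$disintegra
  rot[11] = ion7O$disintegrat
  rot[12] = on7O$disintegrati
  rot[13] = n7O$disintegratio
  rot[14] = 7O$disintegration
  rot[15] = O$disintegration7
  rot[16] = $disintegration7O
Sorted (with $ < everything):
  sorted[0] = $disintegration7O  (last char: 'O')
  sorted[1] = 7O$disintegration  (last char: 'n')
  sorted[2] = O$disintegration7  (last char: '7')
  sorted[3] = ation7O$disintegr  (last char: 'r')
  sorted[4] = disintegration7O$  (last char: '$')
  sorted[5] = egration7O$disint  (last char: 't')
  sorted[6] = gration7O$disinte  (last char: 'e')
  sorted[7] = integration7O$dis  (last char: 's')
  sorted[8] = ion7O$disintegrat  (last char: 't')
  sorted[9] = isintegration7O$d  (last char: 'd')
  sorted[10] = n7O$disintegratio  (last char: 'o')
  sorted[11] = ntegration7O$disi  (last char: 'i')
  sorted[12] = on7O$disintegrati  (last char: 'i')
  sorted[13] = ration7O$disinteg  (last char: 'g')
  sorted[14] = sintegration7O$di  (last char: 'i')
  sorted[15] = tegration7O$disin  (last char: 'n')
  sorted[16] = tion7O$disintegra  (last char: 'a')
Last column: On7r$testdoiigina
Original string S is at sorted index 4

Answer: On7r$testdoiigina
4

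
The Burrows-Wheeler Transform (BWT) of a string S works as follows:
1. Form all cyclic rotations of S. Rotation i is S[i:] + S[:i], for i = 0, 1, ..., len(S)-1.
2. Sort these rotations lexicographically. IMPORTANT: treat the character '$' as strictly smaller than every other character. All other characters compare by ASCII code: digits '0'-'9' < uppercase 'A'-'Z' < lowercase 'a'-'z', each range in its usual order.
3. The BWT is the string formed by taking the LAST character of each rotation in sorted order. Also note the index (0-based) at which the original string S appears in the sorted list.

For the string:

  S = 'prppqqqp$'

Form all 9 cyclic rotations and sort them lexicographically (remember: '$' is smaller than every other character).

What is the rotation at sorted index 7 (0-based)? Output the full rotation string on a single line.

Answer: qqqp$prpp

Derivation:
All 9 rotations (rotation i = S[i:]+S[:i]):
  rot[0] = prppqqqp$
  rot[1] = rppqqqp$p
  rot[2] = ppqqqp$pr
  rot[3] = pqqqp$prp
  rot[4] = qqqp$prpp
  rot[5] = qqp$prppq
  rot[6] = qp$prppqq
  rot[7] = p$prppqqq
  rot[8] = $prppqqqp
Sorted (with $ < everything):
  sorted[0] = $prppqqqp
  sorted[1] = p$prppqqq
  sorted[2] = ppqqqp$pr
  sorted[3] = pqqqp$prp
  sorted[4] = prppqqqp$
  sorted[5] = qp$prppqq
  sorted[6] = qqp$prppq
  sorted[7] = qqqp$prpp
  sorted[8] = rppqqqp$p
sorted[7] = qqqp$prpp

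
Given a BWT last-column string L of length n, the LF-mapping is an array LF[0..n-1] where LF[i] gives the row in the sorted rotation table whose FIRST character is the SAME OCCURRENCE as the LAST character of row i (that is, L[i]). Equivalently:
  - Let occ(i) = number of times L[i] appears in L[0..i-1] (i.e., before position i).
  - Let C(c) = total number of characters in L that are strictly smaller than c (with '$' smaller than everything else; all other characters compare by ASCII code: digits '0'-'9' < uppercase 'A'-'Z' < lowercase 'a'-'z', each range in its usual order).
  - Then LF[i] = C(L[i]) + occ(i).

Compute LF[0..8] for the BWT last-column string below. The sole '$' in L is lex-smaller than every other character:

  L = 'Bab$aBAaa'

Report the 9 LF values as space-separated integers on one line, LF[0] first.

Char counts: '$':1, 'A':1, 'B':2, 'a':4, 'b':1
C (first-col start): C('$')=0, C('A')=1, C('B')=2, C('a')=4, C('b')=8
L[0]='B': occ=0, LF[0]=C('B')+0=2+0=2
L[1]='a': occ=0, LF[1]=C('a')+0=4+0=4
L[2]='b': occ=0, LF[2]=C('b')+0=8+0=8
L[3]='$': occ=0, LF[3]=C('$')+0=0+0=0
L[4]='a': occ=1, LF[4]=C('a')+1=4+1=5
L[5]='B': occ=1, LF[5]=C('B')+1=2+1=3
L[6]='A': occ=0, LF[6]=C('A')+0=1+0=1
L[7]='a': occ=2, LF[7]=C('a')+2=4+2=6
L[8]='a': occ=3, LF[8]=C('a')+3=4+3=7

Answer: 2 4 8 0 5 3 1 6 7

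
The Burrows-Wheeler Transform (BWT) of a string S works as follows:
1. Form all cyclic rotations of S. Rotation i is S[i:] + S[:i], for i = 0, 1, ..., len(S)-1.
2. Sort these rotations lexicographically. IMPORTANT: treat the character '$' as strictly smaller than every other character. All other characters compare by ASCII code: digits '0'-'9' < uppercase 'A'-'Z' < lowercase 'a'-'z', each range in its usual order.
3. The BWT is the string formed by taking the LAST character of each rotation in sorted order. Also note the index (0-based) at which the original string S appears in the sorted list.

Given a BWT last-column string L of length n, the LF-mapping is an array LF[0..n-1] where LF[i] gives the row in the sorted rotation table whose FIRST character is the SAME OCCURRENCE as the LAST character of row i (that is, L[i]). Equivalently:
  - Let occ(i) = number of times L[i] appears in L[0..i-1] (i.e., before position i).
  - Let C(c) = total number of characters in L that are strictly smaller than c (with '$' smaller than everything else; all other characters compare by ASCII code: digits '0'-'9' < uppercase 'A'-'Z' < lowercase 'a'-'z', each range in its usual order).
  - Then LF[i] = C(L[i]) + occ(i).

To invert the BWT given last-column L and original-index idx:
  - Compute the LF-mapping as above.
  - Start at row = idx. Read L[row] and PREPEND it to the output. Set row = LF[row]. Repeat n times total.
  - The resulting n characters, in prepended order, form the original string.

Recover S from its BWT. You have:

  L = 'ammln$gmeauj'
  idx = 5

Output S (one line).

Answer: junglemamma$

Derivation:
LF mapping: 1 7 8 6 10 0 4 9 3 2 11 5
Walk LF starting at row 5, prepending L[row]:
  step 1: row=5, L[5]='$', prepend. Next row=LF[5]=0
  step 2: row=0, L[0]='a', prepend. Next row=LF[0]=1
  step 3: row=1, L[1]='m', prepend. Next row=LF[1]=7
  step 4: row=7, L[7]='m', prepend. Next row=LF[7]=9
  step 5: row=9, L[9]='a', prepend. Next row=LF[9]=2
  step 6: row=2, L[2]='m', prepend. Next row=LF[2]=8
  step 7: row=8, L[8]='e', prepend. Next row=LF[8]=3
  step 8: row=3, L[3]='l', prepend. Next row=LF[3]=6
  step 9: row=6, L[6]='g', prepend. Next row=LF[6]=4
  step 10: row=4, L[4]='n', prepend. Next row=LF[4]=10
  step 11: row=10, L[10]='u', prepend. Next row=LF[10]=11
  step 12: row=11, L[11]='j', prepend. Next row=LF[11]=5
Reversed output: junglemamma$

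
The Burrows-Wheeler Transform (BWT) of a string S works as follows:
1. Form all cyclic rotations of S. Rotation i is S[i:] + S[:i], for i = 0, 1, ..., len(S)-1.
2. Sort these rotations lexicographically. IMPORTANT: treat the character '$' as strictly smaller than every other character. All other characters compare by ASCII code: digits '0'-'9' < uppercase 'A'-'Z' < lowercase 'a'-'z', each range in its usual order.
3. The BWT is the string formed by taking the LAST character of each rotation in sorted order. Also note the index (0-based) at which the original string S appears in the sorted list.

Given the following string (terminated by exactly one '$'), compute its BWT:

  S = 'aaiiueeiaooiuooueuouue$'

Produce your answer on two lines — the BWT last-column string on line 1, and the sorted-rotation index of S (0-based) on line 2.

All 23 rotations (rotation i = S[i:]+S[:i]):
  rot[0] = aaiiueeiaooiuooueuouue$
  rot[1] = aiiueeiaooiuooueuouue$a
  rot[2] = iiueeiaooiuooueuouue$aa
  rot[3] = iueeiaooiuooueuouue$aai
  rot[4] = ueeiaooiuooueuouue$aaii
  rot[5] = eeiaooiuooueuouue$aaiiu
  rot[6] = eiaooiuooueuouue$aaiiue
  rot[7] = iaooiuooueuouue$aaiiuee
  rot[8] = aooiuooueuouue$aaiiueei
  rot[9] = ooiuooueuouue$aaiiueeia
  rot[10] = oiuooueuouue$aaiiueeiao
  rot[11] = iuooueuouue$aaiiueeiaoo
  rot[12] = uooueuouue$aaiiueeiaooi
  rot[13] = ooueuouue$aaiiueeiaooiu
  rot[14] = oueuouue$aaiiueeiaooiuo
  rot[15] = ueuouue$aaiiueeiaooiuoo
  rot[16] = euouue$aaiiueeiaooiuoou
  rot[17] = uouue$aaiiueeiaooiuooue
  rot[18] = ouue$aaiiueeiaooiuooueu
  rot[19] = uue$aaiiueeiaooiuooueuo
  rot[20] = ue$aaiiueeiaooiuooueuou
  rot[21] = e$aaiiueeiaooiuooueuouu
  rot[22] = $aaiiueeiaooiuooueuouue
Sorted (with $ < everything):
  sorted[0] = $aaiiueeiaooiuooueuouue  (last char: 'e')
  sorted[1] = aaiiueeiaooiuooueuouue$  (last char: '$')
  sorted[2] = aiiueeiaooiuooueuouue$a  (last char: 'a')
  sorted[3] = aooiuooueuouue$aaiiueei  (last char: 'i')
  sorted[4] = e$aaiiueeiaooiuooueuouu  (last char: 'u')
  sorted[5] = eeiaooiuooueuouue$aaiiu  (last char: 'u')
  sorted[6] = eiaooiuooueuouue$aaiiue  (last char: 'e')
  sorted[7] = euouue$aaiiueeiaooiuoou  (last char: 'u')
  sorted[8] = iaooiuooueuouue$aaiiuee  (last char: 'e')
  sorted[9] = iiueeiaooiuooueuouue$aa  (last char: 'a')
  sorted[10] = iueeiaooiuooueuouue$aai  (last char: 'i')
  sorted[11] = iuooueuouue$aaiiueeiaoo  (last char: 'o')
  sorted[12] = oiuooueuouue$aaiiueeiao  (last char: 'o')
  sorted[13] = ooiuooueuouue$aaiiueeia  (last char: 'a')
  sorted[14] = ooueuouue$aaiiueeiaooiu  (last char: 'u')
  sorted[15] = oueuouue$aaiiueeiaooiuo  (last char: 'o')
  sorted[16] = ouue$aaiiueeiaooiuooueu  (last char: 'u')
  sorted[17] = ue$aaiiueeiaooiuooueuou  (last char: 'u')
  sorted[18] = ueeiaooiuooueuouue$aaii  (last char: 'i')
  sorted[19] = ueuouue$aaiiueeiaooiuoo  (last char: 'o')
  sorted[20] = uooueuouue$aaiiueeiaooi  (last char: 'i')
  sorted[21] = uouue$aaiiueeiaooiuooue  (last char: 'e')
  sorted[22] = uue$aaiiueeiaooiuooueuo  (last char: 'o')
Last column: e$aiuueueaiooauouuioieo
Original string S is at sorted index 1

Answer: e$aiuueueaiooauouuioieo
1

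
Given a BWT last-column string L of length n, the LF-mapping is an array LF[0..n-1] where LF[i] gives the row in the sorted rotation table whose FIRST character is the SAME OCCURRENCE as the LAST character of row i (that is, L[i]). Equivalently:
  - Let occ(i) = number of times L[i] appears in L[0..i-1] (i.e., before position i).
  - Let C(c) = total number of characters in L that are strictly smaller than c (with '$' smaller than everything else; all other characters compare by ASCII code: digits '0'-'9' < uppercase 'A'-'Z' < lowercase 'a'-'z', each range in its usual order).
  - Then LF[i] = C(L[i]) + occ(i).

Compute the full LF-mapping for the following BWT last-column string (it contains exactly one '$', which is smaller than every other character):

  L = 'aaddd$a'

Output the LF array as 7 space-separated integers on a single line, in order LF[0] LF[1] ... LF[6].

Answer: 1 2 4 5 6 0 3

Derivation:
Char counts: '$':1, 'a':3, 'd':3
C (first-col start): C('$')=0, C('a')=1, C('d')=4
L[0]='a': occ=0, LF[0]=C('a')+0=1+0=1
L[1]='a': occ=1, LF[1]=C('a')+1=1+1=2
L[2]='d': occ=0, LF[2]=C('d')+0=4+0=4
L[3]='d': occ=1, LF[3]=C('d')+1=4+1=5
L[4]='d': occ=2, LF[4]=C('d')+2=4+2=6
L[5]='$': occ=0, LF[5]=C('$')+0=0+0=0
L[6]='a': occ=2, LF[6]=C('a')+2=1+2=3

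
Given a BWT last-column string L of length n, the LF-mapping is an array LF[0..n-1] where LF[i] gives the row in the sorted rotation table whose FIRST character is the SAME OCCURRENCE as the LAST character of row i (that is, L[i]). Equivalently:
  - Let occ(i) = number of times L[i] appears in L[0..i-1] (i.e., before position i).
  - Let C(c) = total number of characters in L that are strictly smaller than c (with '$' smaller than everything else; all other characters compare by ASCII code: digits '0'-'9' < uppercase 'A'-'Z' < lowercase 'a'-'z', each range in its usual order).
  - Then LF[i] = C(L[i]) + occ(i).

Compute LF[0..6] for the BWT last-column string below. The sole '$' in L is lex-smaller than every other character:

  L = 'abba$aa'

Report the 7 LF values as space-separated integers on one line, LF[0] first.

Char counts: '$':1, 'a':4, 'b':2
C (first-col start): C('$')=0, C('a')=1, C('b')=5
L[0]='a': occ=0, LF[0]=C('a')+0=1+0=1
L[1]='b': occ=0, LF[1]=C('b')+0=5+0=5
L[2]='b': occ=1, LF[2]=C('b')+1=5+1=6
L[3]='a': occ=1, LF[3]=C('a')+1=1+1=2
L[4]='$': occ=0, LF[4]=C('$')+0=0+0=0
L[5]='a': occ=2, LF[5]=C('a')+2=1+2=3
L[6]='a': occ=3, LF[6]=C('a')+3=1+3=4

Answer: 1 5 6 2 0 3 4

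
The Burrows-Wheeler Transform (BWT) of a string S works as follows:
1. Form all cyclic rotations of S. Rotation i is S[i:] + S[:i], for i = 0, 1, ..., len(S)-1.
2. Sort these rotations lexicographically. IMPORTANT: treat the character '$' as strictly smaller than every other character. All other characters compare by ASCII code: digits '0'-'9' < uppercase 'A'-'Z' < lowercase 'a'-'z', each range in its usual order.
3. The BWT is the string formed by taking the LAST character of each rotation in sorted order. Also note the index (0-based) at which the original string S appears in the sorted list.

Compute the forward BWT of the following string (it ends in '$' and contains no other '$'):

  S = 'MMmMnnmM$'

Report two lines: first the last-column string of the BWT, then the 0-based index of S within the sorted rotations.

All 9 rotations (rotation i = S[i:]+S[:i]):
  rot[0] = MMmMnnmM$
  rot[1] = MmMnnmM$M
  rot[2] = mMnnmM$MM
  rot[3] = MnnmM$MMm
  rot[4] = nnmM$MMmM
  rot[5] = nmM$MMmMn
  rot[6] = mM$MMmMnn
  rot[7] = M$MMmMnnm
  rot[8] = $MMmMnnmM
Sorted (with $ < everything):
  sorted[0] = $MMmMnnmM  (last char: 'M')
  sorted[1] = M$MMmMnnm  (last char: 'm')
  sorted[2] = MMmMnnmM$  (last char: '$')
  sorted[3] = MmMnnmM$M  (last char: 'M')
  sorted[4] = MnnmM$MMm  (last char: 'm')
  sorted[5] = mM$MMmMnn  (last char: 'n')
  sorted[6] = mMnnmM$MM  (last char: 'M')
  sorted[7] = nmM$MMmMn  (last char: 'n')
  sorted[8] = nnmM$MMmM  (last char: 'M')
Last column: Mm$MmnMnM
Original string S is at sorted index 2

Answer: Mm$MmnMnM
2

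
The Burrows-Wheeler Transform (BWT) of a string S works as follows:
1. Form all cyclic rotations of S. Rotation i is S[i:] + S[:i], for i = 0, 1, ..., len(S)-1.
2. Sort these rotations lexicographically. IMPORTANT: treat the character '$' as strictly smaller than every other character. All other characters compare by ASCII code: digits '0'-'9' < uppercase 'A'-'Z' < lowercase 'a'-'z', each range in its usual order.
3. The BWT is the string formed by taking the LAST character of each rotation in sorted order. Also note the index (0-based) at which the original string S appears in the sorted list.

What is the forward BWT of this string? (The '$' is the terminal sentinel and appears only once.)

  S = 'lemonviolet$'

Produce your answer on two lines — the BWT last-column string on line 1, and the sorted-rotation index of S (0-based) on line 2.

All 12 rotations (rotation i = S[i:]+S[:i]):
  rot[0] = lemonviolet$
  rot[1] = emonviolet$l
  rot[2] = monviolet$le
  rot[3] = onviolet$lem
  rot[4] = nviolet$lemo
  rot[5] = violet$lemon
  rot[6] = iolet$lemonv
  rot[7] = olet$lemonvi
  rot[8] = let$lemonvio
  rot[9] = et$lemonviol
  rot[10] = t$lemonviole
  rot[11] = $lemonviolet
Sorted (with $ < everything):
  sorted[0] = $lemonviolet  (last char: 't')
  sorted[1] = emonviolet$l  (last char: 'l')
  sorted[2] = et$lemonviol  (last char: 'l')
  sorted[3] = iolet$lemonv  (last char: 'v')
  sorted[4] = lemonviolet$  (last char: '$')
  sorted[5] = let$lemonvio  (last char: 'o')
  sorted[6] = monviolet$le  (last char: 'e')
  sorted[7] = nviolet$lemo  (last char: 'o')
  sorted[8] = olet$lemonvi  (last char: 'i')
  sorted[9] = onviolet$lem  (last char: 'm')
  sorted[10] = t$lemonviole  (last char: 'e')
  sorted[11] = violet$lemon  (last char: 'n')
Last column: tllv$oeoimen
Original string S is at sorted index 4

Answer: tllv$oeoimen
4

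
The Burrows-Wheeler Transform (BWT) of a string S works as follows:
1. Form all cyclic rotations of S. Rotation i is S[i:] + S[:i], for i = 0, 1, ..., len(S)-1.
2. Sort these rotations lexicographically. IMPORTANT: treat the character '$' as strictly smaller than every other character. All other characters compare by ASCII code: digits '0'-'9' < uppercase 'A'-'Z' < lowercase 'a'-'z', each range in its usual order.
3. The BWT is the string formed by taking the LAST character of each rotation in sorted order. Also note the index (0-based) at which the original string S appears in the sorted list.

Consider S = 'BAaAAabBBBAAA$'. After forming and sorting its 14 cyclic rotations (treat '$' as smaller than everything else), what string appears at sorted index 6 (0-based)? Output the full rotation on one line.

Answer: AabBBBAAA$BAaA

Derivation:
All 14 rotations (rotation i = S[i:]+S[:i]):
  rot[0] = BAaAAabBBBAAA$
  rot[1] = AaAAabBBBAAA$B
  rot[2] = aAAabBBBAAA$BA
  rot[3] = AAabBBBAAA$BAa
  rot[4] = AabBBBAAA$BAaA
  rot[5] = abBBBAAA$BAaAA
  rot[6] = bBBBAAA$BAaAAa
  rot[7] = BBBAAA$BAaAAab
  rot[8] = BBAAA$BAaAAabB
  rot[9] = BAAA$BAaAAabBB
  rot[10] = AAA$BAaAAabBBB
  rot[11] = AA$BAaAAabBBBA
  rot[12] = A$BAaAAabBBBAA
  rot[13] = $BAaAAabBBBAAA
Sorted (with $ < everything):
  sorted[0] = $BAaAAabBBBAAA
  sorted[1] = A$BAaAAabBBBAA
  sorted[2] = AA$BAaAAabBBBA
  sorted[3] = AAA$BAaAAabBBB
  sorted[4] = AAabBBBAAA$BAa
  sorted[5] = AaAAabBBBAAA$B
  sorted[6] = AabBBBAAA$BAaA
  sorted[7] = BAAA$BAaAAabBB
  sorted[8] = BAaAAabBBBAAA$
  sorted[9] = BBAAA$BAaAAabB
  sorted[10] = BBBAAA$BAaAAab
  sorted[11] = aAAabBBBAAA$BA
  sorted[12] = abBBBAAA$BAaAA
  sorted[13] = bBBBAAA$BAaAAa
sorted[6] = AabBBBAAA$BAaA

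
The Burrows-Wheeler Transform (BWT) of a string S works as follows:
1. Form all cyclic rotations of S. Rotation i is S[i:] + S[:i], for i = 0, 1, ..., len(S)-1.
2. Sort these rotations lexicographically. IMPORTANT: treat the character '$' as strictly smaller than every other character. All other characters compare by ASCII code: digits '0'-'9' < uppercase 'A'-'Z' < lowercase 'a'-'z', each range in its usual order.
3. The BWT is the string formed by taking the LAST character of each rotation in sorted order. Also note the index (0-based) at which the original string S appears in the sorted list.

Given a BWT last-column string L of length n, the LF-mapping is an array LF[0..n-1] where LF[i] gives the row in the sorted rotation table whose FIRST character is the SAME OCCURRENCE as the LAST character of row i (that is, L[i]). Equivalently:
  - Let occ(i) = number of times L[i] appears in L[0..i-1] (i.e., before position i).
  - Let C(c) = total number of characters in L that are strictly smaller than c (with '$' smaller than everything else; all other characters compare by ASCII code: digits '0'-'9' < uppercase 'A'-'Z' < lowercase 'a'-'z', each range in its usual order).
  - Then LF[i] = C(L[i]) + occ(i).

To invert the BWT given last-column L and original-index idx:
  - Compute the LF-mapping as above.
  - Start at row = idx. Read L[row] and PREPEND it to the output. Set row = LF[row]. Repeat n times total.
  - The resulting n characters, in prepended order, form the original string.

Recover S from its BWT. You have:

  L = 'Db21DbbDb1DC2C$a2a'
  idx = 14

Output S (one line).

Answer: b121D2ab2bCDDCabD$

Derivation:
LF mapping: 8 14 3 1 9 15 16 10 17 2 11 6 4 7 0 12 5 13
Walk LF starting at row 14, prepending L[row]:
  step 1: row=14, L[14]='$', prepend. Next row=LF[14]=0
  step 2: row=0, L[0]='D', prepend. Next row=LF[0]=8
  step 3: row=8, L[8]='b', prepend. Next row=LF[8]=17
  step 4: row=17, L[17]='a', prepend. Next row=LF[17]=13
  step 5: row=13, L[13]='C', prepend. Next row=LF[13]=7
  step 6: row=7, L[7]='D', prepend. Next row=LF[7]=10
  step 7: row=10, L[10]='D', prepend. Next row=LF[10]=11
  step 8: row=11, L[11]='C', prepend. Next row=LF[11]=6
  step 9: row=6, L[6]='b', prepend. Next row=LF[6]=16
  step 10: row=16, L[16]='2', prepend. Next row=LF[16]=5
  step 11: row=5, L[5]='b', prepend. Next row=LF[5]=15
  step 12: row=15, L[15]='a', prepend. Next row=LF[15]=12
  step 13: row=12, L[12]='2', prepend. Next row=LF[12]=4
  step 14: row=4, L[4]='D', prepend. Next row=LF[4]=9
  step 15: row=9, L[9]='1', prepend. Next row=LF[9]=2
  step 16: row=2, L[2]='2', prepend. Next row=LF[2]=3
  step 17: row=3, L[3]='1', prepend. Next row=LF[3]=1
  step 18: row=1, L[1]='b', prepend. Next row=LF[1]=14
Reversed output: b121D2ab2bCDDCabD$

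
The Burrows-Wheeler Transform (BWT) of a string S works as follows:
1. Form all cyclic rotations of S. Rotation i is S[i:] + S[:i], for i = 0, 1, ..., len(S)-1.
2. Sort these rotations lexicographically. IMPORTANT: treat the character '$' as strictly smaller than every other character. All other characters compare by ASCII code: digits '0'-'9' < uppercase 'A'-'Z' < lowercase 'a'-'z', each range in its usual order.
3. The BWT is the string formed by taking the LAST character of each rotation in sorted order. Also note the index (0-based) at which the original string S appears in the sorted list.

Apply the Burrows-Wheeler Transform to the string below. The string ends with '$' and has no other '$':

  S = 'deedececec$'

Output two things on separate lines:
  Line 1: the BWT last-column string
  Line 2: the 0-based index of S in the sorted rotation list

Answer: ceeee$ccded
5

Derivation:
All 11 rotations (rotation i = S[i:]+S[:i]):
  rot[0] = deedececec$
  rot[1] = eedececec$d
  rot[2] = edececec$de
  rot[3] = dececec$dee
  rot[4] = ececec$deed
  rot[5] = cecec$deede
  rot[6] = ecec$deedec
  rot[7] = cec$deedece
  rot[8] = ec$deedecec
  rot[9] = c$deedecece
  rot[10] = $deedececec
Sorted (with $ < everything):
  sorted[0] = $deedececec  (last char: 'c')
  sorted[1] = c$deedecece  (last char: 'e')
  sorted[2] = cec$deedece  (last char: 'e')
  sorted[3] = cecec$deede  (last char: 'e')
  sorted[4] = dececec$dee  (last char: 'e')
  sorted[5] = deedececec$  (last char: '$')
  sorted[6] = ec$deedecec  (last char: 'c')
  sorted[7] = ecec$deedec  (last char: 'c')
  sorted[8] = ececec$deed  (last char: 'd')
  sorted[9] = edececec$de  (last char: 'e')
  sorted[10] = eedececec$d  (last char: 'd')
Last column: ceeee$ccded
Original string S is at sorted index 5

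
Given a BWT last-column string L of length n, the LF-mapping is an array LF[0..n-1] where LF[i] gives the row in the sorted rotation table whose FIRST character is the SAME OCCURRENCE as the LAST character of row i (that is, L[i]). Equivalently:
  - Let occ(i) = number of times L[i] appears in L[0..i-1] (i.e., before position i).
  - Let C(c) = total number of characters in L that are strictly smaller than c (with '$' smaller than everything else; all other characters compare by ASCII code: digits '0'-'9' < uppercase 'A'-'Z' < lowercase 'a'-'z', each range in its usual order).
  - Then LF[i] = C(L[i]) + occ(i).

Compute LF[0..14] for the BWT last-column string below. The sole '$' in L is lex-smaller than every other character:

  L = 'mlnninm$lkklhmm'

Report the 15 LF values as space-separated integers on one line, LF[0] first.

Answer: 8 5 12 13 2 14 9 0 6 3 4 7 1 10 11

Derivation:
Char counts: '$':1, 'h':1, 'i':1, 'k':2, 'l':3, 'm':4, 'n':3
C (first-col start): C('$')=0, C('h')=1, C('i')=2, C('k')=3, C('l')=5, C('m')=8, C('n')=12
L[0]='m': occ=0, LF[0]=C('m')+0=8+0=8
L[1]='l': occ=0, LF[1]=C('l')+0=5+0=5
L[2]='n': occ=0, LF[2]=C('n')+0=12+0=12
L[3]='n': occ=1, LF[3]=C('n')+1=12+1=13
L[4]='i': occ=0, LF[4]=C('i')+0=2+0=2
L[5]='n': occ=2, LF[5]=C('n')+2=12+2=14
L[6]='m': occ=1, LF[6]=C('m')+1=8+1=9
L[7]='$': occ=0, LF[7]=C('$')+0=0+0=0
L[8]='l': occ=1, LF[8]=C('l')+1=5+1=6
L[9]='k': occ=0, LF[9]=C('k')+0=3+0=3
L[10]='k': occ=1, LF[10]=C('k')+1=3+1=4
L[11]='l': occ=2, LF[11]=C('l')+2=5+2=7
L[12]='h': occ=0, LF[12]=C('h')+0=1+0=1
L[13]='m': occ=2, LF[13]=C('m')+2=8+2=10
L[14]='m': occ=3, LF[14]=C('m')+3=8+3=11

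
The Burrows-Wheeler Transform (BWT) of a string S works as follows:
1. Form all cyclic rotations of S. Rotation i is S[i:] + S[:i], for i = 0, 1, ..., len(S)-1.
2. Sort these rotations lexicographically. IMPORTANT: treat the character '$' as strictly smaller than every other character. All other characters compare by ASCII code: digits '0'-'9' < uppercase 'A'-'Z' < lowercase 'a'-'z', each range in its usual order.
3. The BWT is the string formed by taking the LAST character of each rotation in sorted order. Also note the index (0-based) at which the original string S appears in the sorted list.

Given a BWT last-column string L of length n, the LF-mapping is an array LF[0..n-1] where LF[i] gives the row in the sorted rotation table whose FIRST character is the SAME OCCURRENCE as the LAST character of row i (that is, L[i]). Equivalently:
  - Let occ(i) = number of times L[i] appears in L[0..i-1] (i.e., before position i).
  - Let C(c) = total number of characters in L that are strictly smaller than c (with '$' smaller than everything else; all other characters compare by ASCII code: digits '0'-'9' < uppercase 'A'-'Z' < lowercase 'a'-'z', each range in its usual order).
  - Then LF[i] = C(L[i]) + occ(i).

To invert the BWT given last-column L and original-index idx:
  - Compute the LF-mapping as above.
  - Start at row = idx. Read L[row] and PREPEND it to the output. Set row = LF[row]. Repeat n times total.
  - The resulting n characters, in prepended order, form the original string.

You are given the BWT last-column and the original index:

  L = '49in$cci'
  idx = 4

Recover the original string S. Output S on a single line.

Answer: cinci94$

Derivation:
LF mapping: 1 2 5 7 0 3 4 6
Walk LF starting at row 4, prepending L[row]:
  step 1: row=4, L[4]='$', prepend. Next row=LF[4]=0
  step 2: row=0, L[0]='4', prepend. Next row=LF[0]=1
  step 3: row=1, L[1]='9', prepend. Next row=LF[1]=2
  step 4: row=2, L[2]='i', prepend. Next row=LF[2]=5
  step 5: row=5, L[5]='c', prepend. Next row=LF[5]=3
  step 6: row=3, L[3]='n', prepend. Next row=LF[3]=7
  step 7: row=7, L[7]='i', prepend. Next row=LF[7]=6
  step 8: row=6, L[6]='c', prepend. Next row=LF[6]=4
Reversed output: cinci94$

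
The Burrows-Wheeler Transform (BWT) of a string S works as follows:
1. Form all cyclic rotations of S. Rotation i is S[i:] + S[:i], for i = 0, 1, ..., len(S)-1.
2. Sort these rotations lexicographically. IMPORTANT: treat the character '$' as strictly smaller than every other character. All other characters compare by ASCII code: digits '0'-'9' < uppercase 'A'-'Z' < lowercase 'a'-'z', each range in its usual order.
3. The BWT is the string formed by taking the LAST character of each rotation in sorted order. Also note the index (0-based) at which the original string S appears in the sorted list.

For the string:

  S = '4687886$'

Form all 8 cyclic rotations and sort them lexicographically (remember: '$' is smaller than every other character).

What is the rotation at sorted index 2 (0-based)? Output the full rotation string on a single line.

Answer: 6$468788

Derivation:
All 8 rotations (rotation i = S[i:]+S[:i]):
  rot[0] = 4687886$
  rot[1] = 687886$4
  rot[2] = 87886$46
  rot[3] = 7886$468
  rot[4] = 886$4687
  rot[5] = 86$46878
  rot[6] = 6$468788
  rot[7] = $4687886
Sorted (with $ < everything):
  sorted[0] = $4687886
  sorted[1] = 4687886$
  sorted[2] = 6$468788
  sorted[3] = 687886$4
  sorted[4] = 7886$468
  sorted[5] = 86$46878
  sorted[6] = 87886$46
  sorted[7] = 886$4687
sorted[2] = 6$468788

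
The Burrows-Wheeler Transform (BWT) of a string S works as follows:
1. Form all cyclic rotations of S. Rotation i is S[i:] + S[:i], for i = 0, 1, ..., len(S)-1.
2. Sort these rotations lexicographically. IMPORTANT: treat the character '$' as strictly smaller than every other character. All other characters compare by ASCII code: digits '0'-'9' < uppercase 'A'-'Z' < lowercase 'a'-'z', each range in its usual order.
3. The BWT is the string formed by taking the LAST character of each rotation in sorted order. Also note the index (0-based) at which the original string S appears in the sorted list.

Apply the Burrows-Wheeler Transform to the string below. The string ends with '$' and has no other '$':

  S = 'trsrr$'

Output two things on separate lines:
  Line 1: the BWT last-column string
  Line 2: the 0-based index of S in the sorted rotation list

Answer: rrstr$
5

Derivation:
All 6 rotations (rotation i = S[i:]+S[:i]):
  rot[0] = trsrr$
  rot[1] = rsrr$t
  rot[2] = srr$tr
  rot[3] = rr$trs
  rot[4] = r$trsr
  rot[5] = $trsrr
Sorted (with $ < everything):
  sorted[0] = $trsrr  (last char: 'r')
  sorted[1] = r$trsr  (last char: 'r')
  sorted[2] = rr$trs  (last char: 's')
  sorted[3] = rsrr$t  (last char: 't')
  sorted[4] = srr$tr  (last char: 'r')
  sorted[5] = trsrr$  (last char: '$')
Last column: rrstr$
Original string S is at sorted index 5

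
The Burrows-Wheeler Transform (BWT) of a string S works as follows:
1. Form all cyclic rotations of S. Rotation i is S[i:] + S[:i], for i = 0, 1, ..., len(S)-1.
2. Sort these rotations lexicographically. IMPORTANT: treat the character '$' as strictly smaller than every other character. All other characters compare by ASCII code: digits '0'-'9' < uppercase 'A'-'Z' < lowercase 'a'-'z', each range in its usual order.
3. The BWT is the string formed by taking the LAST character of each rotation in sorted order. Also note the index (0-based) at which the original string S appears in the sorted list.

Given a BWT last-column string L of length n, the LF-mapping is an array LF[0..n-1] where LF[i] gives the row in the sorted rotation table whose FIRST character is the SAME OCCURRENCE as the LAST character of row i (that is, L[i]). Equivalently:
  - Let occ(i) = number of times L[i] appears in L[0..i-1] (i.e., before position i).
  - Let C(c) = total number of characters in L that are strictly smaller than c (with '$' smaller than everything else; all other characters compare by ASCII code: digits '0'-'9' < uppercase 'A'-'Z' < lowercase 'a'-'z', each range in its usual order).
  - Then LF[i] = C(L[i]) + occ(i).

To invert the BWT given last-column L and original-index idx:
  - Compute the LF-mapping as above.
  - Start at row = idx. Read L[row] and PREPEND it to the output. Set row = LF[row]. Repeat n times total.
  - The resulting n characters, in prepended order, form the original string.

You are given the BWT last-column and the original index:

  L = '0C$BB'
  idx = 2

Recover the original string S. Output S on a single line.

Answer: BBC0$

Derivation:
LF mapping: 1 4 0 2 3
Walk LF starting at row 2, prepending L[row]:
  step 1: row=2, L[2]='$', prepend. Next row=LF[2]=0
  step 2: row=0, L[0]='0', prepend. Next row=LF[0]=1
  step 3: row=1, L[1]='C', prepend. Next row=LF[1]=4
  step 4: row=4, L[4]='B', prepend. Next row=LF[4]=3
  step 5: row=3, L[3]='B', prepend. Next row=LF[3]=2
Reversed output: BBC0$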